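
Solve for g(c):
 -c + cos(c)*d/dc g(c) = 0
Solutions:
 g(c) = C1 + Integral(c/cos(c), c)


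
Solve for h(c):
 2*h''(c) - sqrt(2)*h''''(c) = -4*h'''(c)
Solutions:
 h(c) = C1 + C2*c + C3*exp(c*(sqrt(2) + sqrt(sqrt(2) + 2))) + C4*exp(c*(-sqrt(sqrt(2) + 2) + sqrt(2)))


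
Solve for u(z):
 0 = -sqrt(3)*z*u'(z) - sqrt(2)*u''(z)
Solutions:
 u(z) = C1 + C2*erf(6^(1/4)*z/2)


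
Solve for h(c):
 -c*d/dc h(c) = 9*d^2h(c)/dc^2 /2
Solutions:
 h(c) = C1 + C2*erf(c/3)


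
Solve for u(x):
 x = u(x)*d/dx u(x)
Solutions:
 u(x) = -sqrt(C1 + x^2)
 u(x) = sqrt(C1 + x^2)


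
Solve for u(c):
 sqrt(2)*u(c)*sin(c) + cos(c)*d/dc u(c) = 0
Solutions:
 u(c) = C1*cos(c)^(sqrt(2))


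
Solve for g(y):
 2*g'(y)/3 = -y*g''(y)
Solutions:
 g(y) = C1 + C2*y^(1/3)


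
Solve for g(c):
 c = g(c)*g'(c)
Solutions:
 g(c) = -sqrt(C1 + c^2)
 g(c) = sqrt(C1 + c^2)


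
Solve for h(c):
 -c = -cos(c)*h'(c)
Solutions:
 h(c) = C1 + Integral(c/cos(c), c)


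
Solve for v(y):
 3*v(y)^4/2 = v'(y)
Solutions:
 v(y) = 2^(1/3)*(-1/(C1 + 9*y))^(1/3)
 v(y) = 2^(1/3)*(-1/(C1 + 3*y))^(1/3)*(-3^(2/3) - 3*3^(1/6)*I)/6
 v(y) = 2^(1/3)*(-1/(C1 + 3*y))^(1/3)*(-3^(2/3) + 3*3^(1/6)*I)/6


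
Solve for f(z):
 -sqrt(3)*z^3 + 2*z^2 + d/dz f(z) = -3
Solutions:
 f(z) = C1 + sqrt(3)*z^4/4 - 2*z^3/3 - 3*z


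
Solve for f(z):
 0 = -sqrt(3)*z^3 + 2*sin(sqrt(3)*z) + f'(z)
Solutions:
 f(z) = C1 + sqrt(3)*z^4/4 + 2*sqrt(3)*cos(sqrt(3)*z)/3


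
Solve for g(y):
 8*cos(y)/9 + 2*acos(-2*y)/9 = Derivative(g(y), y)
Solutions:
 g(y) = C1 + 2*y*acos(-2*y)/9 + sqrt(1 - 4*y^2)/9 + 8*sin(y)/9


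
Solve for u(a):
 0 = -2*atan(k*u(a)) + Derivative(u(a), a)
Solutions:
 Integral(1/atan(_y*k), (_y, u(a))) = C1 + 2*a


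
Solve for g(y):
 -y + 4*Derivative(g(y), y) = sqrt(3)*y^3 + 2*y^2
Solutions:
 g(y) = C1 + sqrt(3)*y^4/16 + y^3/6 + y^2/8


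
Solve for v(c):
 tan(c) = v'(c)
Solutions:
 v(c) = C1 - log(cos(c))


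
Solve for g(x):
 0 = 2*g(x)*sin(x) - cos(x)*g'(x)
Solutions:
 g(x) = C1/cos(x)^2


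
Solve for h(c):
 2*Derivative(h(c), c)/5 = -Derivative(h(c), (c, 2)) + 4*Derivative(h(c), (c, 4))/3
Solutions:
 h(c) = C1 + C2*exp(-5^(1/3)*c*(5/(sqrt(11) + 6)^(1/3) + 5^(1/3)*(sqrt(11) + 6)^(1/3))/20)*sin(sqrt(3)*5^(1/3)*c*(-5^(1/3)*(sqrt(11) + 6)^(1/3) + 5/(sqrt(11) + 6)^(1/3))/20) + C3*exp(-5^(1/3)*c*(5/(sqrt(11) + 6)^(1/3) + 5^(1/3)*(sqrt(11) + 6)^(1/3))/20)*cos(sqrt(3)*5^(1/3)*c*(-5^(1/3)*(sqrt(11) + 6)^(1/3) + 5/(sqrt(11) + 6)^(1/3))/20) + C4*exp(5^(1/3)*c*(5/(sqrt(11) + 6)^(1/3) + 5^(1/3)*(sqrt(11) + 6)^(1/3))/10)


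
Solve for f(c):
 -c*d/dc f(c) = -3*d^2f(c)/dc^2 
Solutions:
 f(c) = C1 + C2*erfi(sqrt(6)*c/6)


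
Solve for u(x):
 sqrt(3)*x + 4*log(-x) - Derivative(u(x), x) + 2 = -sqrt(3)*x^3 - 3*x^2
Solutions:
 u(x) = C1 + sqrt(3)*x^4/4 + x^3 + sqrt(3)*x^2/2 + 4*x*log(-x) - 2*x


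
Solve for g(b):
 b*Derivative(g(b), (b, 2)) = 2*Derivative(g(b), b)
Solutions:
 g(b) = C1 + C2*b^3


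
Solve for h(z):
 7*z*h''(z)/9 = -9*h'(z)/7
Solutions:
 h(z) = C1 + C2/z^(32/49)


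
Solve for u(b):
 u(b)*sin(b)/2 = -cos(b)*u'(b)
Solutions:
 u(b) = C1*sqrt(cos(b))


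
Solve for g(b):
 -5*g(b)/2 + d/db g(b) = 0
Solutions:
 g(b) = C1*exp(5*b/2)


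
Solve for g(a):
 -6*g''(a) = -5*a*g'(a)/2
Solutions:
 g(a) = C1 + C2*erfi(sqrt(30)*a/12)


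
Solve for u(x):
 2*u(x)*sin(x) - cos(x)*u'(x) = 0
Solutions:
 u(x) = C1/cos(x)^2


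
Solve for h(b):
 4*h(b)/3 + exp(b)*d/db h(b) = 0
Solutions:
 h(b) = C1*exp(4*exp(-b)/3)


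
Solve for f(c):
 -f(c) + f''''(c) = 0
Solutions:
 f(c) = C1*exp(-c) + C2*exp(c) + C3*sin(c) + C4*cos(c)


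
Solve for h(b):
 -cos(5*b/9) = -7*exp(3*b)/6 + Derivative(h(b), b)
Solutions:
 h(b) = C1 + 7*exp(3*b)/18 - 9*sin(5*b/9)/5


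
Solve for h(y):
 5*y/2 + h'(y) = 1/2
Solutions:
 h(y) = C1 - 5*y^2/4 + y/2


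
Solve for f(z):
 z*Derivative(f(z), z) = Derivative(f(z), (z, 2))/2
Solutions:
 f(z) = C1 + C2*erfi(z)


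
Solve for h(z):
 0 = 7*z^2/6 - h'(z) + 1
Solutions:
 h(z) = C1 + 7*z^3/18 + z


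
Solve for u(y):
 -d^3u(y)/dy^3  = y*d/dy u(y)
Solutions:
 u(y) = C1 + Integral(C2*airyai(-y) + C3*airybi(-y), y)


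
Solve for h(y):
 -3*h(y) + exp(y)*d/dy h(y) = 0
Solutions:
 h(y) = C1*exp(-3*exp(-y))


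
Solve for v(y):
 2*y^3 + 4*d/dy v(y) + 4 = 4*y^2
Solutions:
 v(y) = C1 - y^4/8 + y^3/3 - y


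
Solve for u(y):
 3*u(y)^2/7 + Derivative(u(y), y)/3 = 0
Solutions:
 u(y) = 7/(C1 + 9*y)


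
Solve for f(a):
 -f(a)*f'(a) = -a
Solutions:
 f(a) = -sqrt(C1 + a^2)
 f(a) = sqrt(C1 + a^2)


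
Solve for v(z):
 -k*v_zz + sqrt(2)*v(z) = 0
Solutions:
 v(z) = C1*exp(-2^(1/4)*z*sqrt(1/k)) + C2*exp(2^(1/4)*z*sqrt(1/k))


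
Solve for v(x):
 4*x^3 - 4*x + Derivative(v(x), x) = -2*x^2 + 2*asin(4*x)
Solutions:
 v(x) = C1 - x^4 - 2*x^3/3 + 2*x^2 + 2*x*asin(4*x) + sqrt(1 - 16*x^2)/2


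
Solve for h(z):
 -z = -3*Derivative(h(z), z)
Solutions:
 h(z) = C1 + z^2/6


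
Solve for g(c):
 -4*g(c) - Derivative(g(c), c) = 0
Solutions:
 g(c) = C1*exp(-4*c)


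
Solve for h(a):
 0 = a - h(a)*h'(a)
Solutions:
 h(a) = -sqrt(C1 + a^2)
 h(a) = sqrt(C1 + a^2)


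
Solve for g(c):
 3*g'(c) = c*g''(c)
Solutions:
 g(c) = C1 + C2*c^4


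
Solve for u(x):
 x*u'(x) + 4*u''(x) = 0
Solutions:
 u(x) = C1 + C2*erf(sqrt(2)*x/4)


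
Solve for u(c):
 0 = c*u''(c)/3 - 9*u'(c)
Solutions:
 u(c) = C1 + C2*c^28


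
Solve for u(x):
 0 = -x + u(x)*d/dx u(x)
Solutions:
 u(x) = -sqrt(C1 + x^2)
 u(x) = sqrt(C1 + x^2)


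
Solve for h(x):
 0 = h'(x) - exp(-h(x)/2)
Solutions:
 h(x) = 2*log(C1 + x/2)


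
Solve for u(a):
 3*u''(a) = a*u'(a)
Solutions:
 u(a) = C1 + C2*erfi(sqrt(6)*a/6)


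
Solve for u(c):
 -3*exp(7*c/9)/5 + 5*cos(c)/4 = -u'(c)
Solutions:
 u(c) = C1 + 27*exp(7*c/9)/35 - 5*sin(c)/4


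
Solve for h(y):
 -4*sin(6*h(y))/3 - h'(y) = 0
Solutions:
 h(y) = -acos((-C1 - exp(16*y))/(C1 - exp(16*y)))/6 + pi/3
 h(y) = acos((-C1 - exp(16*y))/(C1 - exp(16*y)))/6


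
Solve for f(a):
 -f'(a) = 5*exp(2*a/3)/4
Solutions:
 f(a) = C1 - 15*exp(2*a/3)/8


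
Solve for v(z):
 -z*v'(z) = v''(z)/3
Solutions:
 v(z) = C1 + C2*erf(sqrt(6)*z/2)


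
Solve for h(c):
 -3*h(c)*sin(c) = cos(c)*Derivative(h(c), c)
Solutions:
 h(c) = C1*cos(c)^3


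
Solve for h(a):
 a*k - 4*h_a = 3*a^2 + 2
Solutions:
 h(a) = C1 - a^3/4 + a^2*k/8 - a/2


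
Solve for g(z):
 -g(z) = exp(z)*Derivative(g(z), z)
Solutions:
 g(z) = C1*exp(exp(-z))


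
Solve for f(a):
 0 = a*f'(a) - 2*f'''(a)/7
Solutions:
 f(a) = C1 + Integral(C2*airyai(2^(2/3)*7^(1/3)*a/2) + C3*airybi(2^(2/3)*7^(1/3)*a/2), a)


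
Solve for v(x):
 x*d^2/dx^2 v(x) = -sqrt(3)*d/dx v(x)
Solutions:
 v(x) = C1 + C2*x^(1 - sqrt(3))


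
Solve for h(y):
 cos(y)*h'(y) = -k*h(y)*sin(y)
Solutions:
 h(y) = C1*exp(k*log(cos(y)))


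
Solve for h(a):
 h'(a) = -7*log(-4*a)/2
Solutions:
 h(a) = C1 - 7*a*log(-a)/2 + a*(7/2 - 7*log(2))


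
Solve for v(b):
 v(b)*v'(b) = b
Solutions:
 v(b) = -sqrt(C1 + b^2)
 v(b) = sqrt(C1 + b^2)


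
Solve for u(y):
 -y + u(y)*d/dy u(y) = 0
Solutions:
 u(y) = -sqrt(C1 + y^2)
 u(y) = sqrt(C1 + y^2)


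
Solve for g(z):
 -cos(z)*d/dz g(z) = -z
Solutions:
 g(z) = C1 + Integral(z/cos(z), z)


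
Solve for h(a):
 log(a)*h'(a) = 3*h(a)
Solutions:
 h(a) = C1*exp(3*li(a))


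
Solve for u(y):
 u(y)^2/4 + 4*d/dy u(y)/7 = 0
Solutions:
 u(y) = 16/(C1 + 7*y)


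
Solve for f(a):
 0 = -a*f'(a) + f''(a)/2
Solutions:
 f(a) = C1 + C2*erfi(a)


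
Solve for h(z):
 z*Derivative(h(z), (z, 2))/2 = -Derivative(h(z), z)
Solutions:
 h(z) = C1 + C2/z


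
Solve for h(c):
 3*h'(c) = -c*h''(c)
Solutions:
 h(c) = C1 + C2/c^2


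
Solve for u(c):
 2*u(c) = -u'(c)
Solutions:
 u(c) = C1*exp(-2*c)


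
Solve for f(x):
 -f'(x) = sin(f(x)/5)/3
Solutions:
 x/3 + 5*log(cos(f(x)/5) - 1)/2 - 5*log(cos(f(x)/5) + 1)/2 = C1


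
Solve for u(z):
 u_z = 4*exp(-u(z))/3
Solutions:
 u(z) = log(C1 + 4*z/3)


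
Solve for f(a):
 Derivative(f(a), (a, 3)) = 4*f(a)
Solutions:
 f(a) = C3*exp(2^(2/3)*a) + (C1*sin(2^(2/3)*sqrt(3)*a/2) + C2*cos(2^(2/3)*sqrt(3)*a/2))*exp(-2^(2/3)*a/2)


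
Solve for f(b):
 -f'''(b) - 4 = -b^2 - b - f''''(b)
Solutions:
 f(b) = C1 + C2*b + C3*b^2 + C4*exp(b) + b^5/60 + b^4/8 - b^3/6


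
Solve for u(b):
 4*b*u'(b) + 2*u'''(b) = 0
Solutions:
 u(b) = C1 + Integral(C2*airyai(-2^(1/3)*b) + C3*airybi(-2^(1/3)*b), b)


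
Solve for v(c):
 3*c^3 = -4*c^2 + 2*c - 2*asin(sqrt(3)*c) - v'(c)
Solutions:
 v(c) = C1 - 3*c^4/4 - 4*c^3/3 + c^2 - 2*c*asin(sqrt(3)*c) - 2*sqrt(3)*sqrt(1 - 3*c^2)/3


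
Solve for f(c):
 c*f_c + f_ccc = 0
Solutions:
 f(c) = C1 + Integral(C2*airyai(-c) + C3*airybi(-c), c)


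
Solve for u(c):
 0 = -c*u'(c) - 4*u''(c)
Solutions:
 u(c) = C1 + C2*erf(sqrt(2)*c/4)


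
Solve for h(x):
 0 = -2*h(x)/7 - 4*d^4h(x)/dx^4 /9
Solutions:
 h(x) = (C1*sin(2^(1/4)*sqrt(3)*7^(3/4)*x/14) + C2*cos(2^(1/4)*sqrt(3)*7^(3/4)*x/14))*exp(-2^(1/4)*sqrt(3)*7^(3/4)*x/14) + (C3*sin(2^(1/4)*sqrt(3)*7^(3/4)*x/14) + C4*cos(2^(1/4)*sqrt(3)*7^(3/4)*x/14))*exp(2^(1/4)*sqrt(3)*7^(3/4)*x/14)


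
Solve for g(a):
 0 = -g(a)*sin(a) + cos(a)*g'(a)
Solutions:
 g(a) = C1/cos(a)


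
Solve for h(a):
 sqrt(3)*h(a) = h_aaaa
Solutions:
 h(a) = C1*exp(-3^(1/8)*a) + C2*exp(3^(1/8)*a) + C3*sin(3^(1/8)*a) + C4*cos(3^(1/8)*a)


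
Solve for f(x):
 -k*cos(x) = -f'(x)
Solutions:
 f(x) = C1 + k*sin(x)


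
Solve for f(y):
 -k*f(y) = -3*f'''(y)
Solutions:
 f(y) = C1*exp(3^(2/3)*k^(1/3)*y/3) + C2*exp(k^(1/3)*y*(-3^(2/3) + 3*3^(1/6)*I)/6) + C3*exp(-k^(1/3)*y*(3^(2/3) + 3*3^(1/6)*I)/6)


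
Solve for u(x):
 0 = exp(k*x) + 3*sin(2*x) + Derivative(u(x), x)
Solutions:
 u(x) = C1 + 3*cos(2*x)/2 - exp(k*x)/k


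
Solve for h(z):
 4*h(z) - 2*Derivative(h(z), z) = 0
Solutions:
 h(z) = C1*exp(2*z)


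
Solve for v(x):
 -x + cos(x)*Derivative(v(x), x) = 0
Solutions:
 v(x) = C1 + Integral(x/cos(x), x)


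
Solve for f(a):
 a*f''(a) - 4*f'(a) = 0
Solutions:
 f(a) = C1 + C2*a^5


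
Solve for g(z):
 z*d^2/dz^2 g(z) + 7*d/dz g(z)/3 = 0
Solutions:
 g(z) = C1 + C2/z^(4/3)


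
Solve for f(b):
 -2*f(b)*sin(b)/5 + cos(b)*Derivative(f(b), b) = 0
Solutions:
 f(b) = C1/cos(b)^(2/5)


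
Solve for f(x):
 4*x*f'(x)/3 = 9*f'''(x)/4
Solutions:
 f(x) = C1 + Integral(C2*airyai(2*2^(1/3)*x/3) + C3*airybi(2*2^(1/3)*x/3), x)


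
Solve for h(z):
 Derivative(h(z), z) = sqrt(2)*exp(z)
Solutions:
 h(z) = C1 + sqrt(2)*exp(z)


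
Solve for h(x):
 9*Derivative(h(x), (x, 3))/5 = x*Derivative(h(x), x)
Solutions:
 h(x) = C1 + Integral(C2*airyai(15^(1/3)*x/3) + C3*airybi(15^(1/3)*x/3), x)


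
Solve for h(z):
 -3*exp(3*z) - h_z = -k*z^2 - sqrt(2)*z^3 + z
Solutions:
 h(z) = C1 + k*z^3/3 + sqrt(2)*z^4/4 - z^2/2 - exp(3*z)


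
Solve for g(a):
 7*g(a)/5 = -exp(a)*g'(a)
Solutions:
 g(a) = C1*exp(7*exp(-a)/5)


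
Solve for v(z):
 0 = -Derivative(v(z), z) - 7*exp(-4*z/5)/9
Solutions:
 v(z) = C1 + 35*exp(-4*z/5)/36


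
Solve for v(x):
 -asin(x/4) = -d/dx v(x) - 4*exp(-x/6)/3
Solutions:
 v(x) = C1 + x*asin(x/4) + sqrt(16 - x^2) + 8*exp(-x/6)


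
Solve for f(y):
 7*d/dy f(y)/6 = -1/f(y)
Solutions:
 f(y) = -sqrt(C1 - 84*y)/7
 f(y) = sqrt(C1 - 84*y)/7


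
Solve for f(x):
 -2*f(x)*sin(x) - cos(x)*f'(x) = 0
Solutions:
 f(x) = C1*cos(x)^2


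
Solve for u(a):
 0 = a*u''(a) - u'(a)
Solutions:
 u(a) = C1 + C2*a^2


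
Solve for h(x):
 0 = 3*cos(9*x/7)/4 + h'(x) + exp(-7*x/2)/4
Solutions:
 h(x) = C1 - 7*sin(9*x/7)/12 + exp(-7*x/2)/14


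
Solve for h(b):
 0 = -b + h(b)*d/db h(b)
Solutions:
 h(b) = -sqrt(C1 + b^2)
 h(b) = sqrt(C1 + b^2)


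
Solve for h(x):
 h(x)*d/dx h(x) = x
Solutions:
 h(x) = -sqrt(C1 + x^2)
 h(x) = sqrt(C1 + x^2)


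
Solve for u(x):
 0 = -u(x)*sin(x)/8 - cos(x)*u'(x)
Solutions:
 u(x) = C1*cos(x)^(1/8)


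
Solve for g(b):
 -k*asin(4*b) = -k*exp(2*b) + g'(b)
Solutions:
 g(b) = C1 - k*(b*asin(4*b) + sqrt(1 - 16*b^2)/4 - exp(2*b)/2)


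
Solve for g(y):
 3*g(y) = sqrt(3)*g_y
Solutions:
 g(y) = C1*exp(sqrt(3)*y)


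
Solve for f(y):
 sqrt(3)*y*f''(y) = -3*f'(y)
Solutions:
 f(y) = C1 + C2*y^(1 - sqrt(3))


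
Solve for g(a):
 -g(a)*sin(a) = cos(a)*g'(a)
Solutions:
 g(a) = C1*cos(a)


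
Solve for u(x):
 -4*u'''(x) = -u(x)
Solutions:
 u(x) = C3*exp(2^(1/3)*x/2) + (C1*sin(2^(1/3)*sqrt(3)*x/4) + C2*cos(2^(1/3)*sqrt(3)*x/4))*exp(-2^(1/3)*x/4)


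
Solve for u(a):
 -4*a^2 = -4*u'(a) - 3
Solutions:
 u(a) = C1 + a^3/3 - 3*a/4


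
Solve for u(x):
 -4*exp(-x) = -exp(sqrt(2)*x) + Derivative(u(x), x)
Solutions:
 u(x) = C1 + sqrt(2)*exp(sqrt(2)*x)/2 + 4*exp(-x)


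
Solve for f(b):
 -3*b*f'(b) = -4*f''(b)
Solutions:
 f(b) = C1 + C2*erfi(sqrt(6)*b/4)


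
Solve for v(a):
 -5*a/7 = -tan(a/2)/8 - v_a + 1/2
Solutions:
 v(a) = C1 + 5*a^2/14 + a/2 + log(cos(a/2))/4


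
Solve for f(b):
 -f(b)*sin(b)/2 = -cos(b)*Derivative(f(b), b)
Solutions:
 f(b) = C1/sqrt(cos(b))


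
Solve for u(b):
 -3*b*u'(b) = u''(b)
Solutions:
 u(b) = C1 + C2*erf(sqrt(6)*b/2)


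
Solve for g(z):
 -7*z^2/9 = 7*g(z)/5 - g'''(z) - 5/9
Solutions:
 g(z) = C3*exp(5^(2/3)*7^(1/3)*z/5) - 5*z^2/9 + (C1*sin(sqrt(3)*5^(2/3)*7^(1/3)*z/10) + C2*cos(sqrt(3)*5^(2/3)*7^(1/3)*z/10))*exp(-5^(2/3)*7^(1/3)*z/10) + 25/63


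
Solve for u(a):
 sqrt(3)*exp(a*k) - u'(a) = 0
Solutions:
 u(a) = C1 + sqrt(3)*exp(a*k)/k


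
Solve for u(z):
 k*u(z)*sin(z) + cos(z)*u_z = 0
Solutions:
 u(z) = C1*exp(k*log(cos(z)))


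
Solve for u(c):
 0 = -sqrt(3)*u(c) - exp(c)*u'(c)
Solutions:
 u(c) = C1*exp(sqrt(3)*exp(-c))


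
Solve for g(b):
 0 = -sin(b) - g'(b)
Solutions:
 g(b) = C1 + cos(b)


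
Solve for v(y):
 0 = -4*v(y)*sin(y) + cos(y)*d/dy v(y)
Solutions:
 v(y) = C1/cos(y)^4


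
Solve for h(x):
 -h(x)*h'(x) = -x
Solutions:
 h(x) = -sqrt(C1 + x^2)
 h(x) = sqrt(C1 + x^2)


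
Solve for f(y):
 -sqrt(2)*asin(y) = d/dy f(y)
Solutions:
 f(y) = C1 - sqrt(2)*(y*asin(y) + sqrt(1 - y^2))


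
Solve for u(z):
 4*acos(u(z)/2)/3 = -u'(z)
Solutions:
 Integral(1/acos(_y/2), (_y, u(z))) = C1 - 4*z/3


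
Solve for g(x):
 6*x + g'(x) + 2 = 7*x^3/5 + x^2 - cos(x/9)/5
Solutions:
 g(x) = C1 + 7*x^4/20 + x^3/3 - 3*x^2 - 2*x - 9*sin(x/9)/5


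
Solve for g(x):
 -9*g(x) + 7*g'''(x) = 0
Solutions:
 g(x) = C3*exp(21^(2/3)*x/7) + (C1*sin(3*3^(1/6)*7^(2/3)*x/14) + C2*cos(3*3^(1/6)*7^(2/3)*x/14))*exp(-21^(2/3)*x/14)


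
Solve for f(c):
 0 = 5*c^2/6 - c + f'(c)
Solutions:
 f(c) = C1 - 5*c^3/18 + c^2/2


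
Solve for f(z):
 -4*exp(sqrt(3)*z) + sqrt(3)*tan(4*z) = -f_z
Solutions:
 f(z) = C1 + 4*sqrt(3)*exp(sqrt(3)*z)/3 + sqrt(3)*log(cos(4*z))/4


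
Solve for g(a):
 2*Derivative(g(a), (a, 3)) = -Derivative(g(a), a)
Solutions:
 g(a) = C1 + C2*sin(sqrt(2)*a/2) + C3*cos(sqrt(2)*a/2)


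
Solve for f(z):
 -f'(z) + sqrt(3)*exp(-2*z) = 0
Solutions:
 f(z) = C1 - sqrt(3)*exp(-2*z)/2


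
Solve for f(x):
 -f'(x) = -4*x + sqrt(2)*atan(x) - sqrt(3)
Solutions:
 f(x) = C1 + 2*x^2 + sqrt(3)*x - sqrt(2)*(x*atan(x) - log(x^2 + 1)/2)


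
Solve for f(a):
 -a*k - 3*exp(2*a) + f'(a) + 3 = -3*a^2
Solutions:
 f(a) = C1 - a^3 + a^2*k/2 - 3*a + 3*exp(2*a)/2


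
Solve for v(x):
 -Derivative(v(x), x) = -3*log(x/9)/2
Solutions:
 v(x) = C1 + 3*x*log(x)/2 - 3*x*log(3) - 3*x/2


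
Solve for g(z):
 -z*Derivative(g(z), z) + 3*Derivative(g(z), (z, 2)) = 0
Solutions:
 g(z) = C1 + C2*erfi(sqrt(6)*z/6)


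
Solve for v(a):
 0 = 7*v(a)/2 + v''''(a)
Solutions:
 v(a) = (C1*sin(14^(1/4)*a/2) + C2*cos(14^(1/4)*a/2))*exp(-14^(1/4)*a/2) + (C3*sin(14^(1/4)*a/2) + C4*cos(14^(1/4)*a/2))*exp(14^(1/4)*a/2)


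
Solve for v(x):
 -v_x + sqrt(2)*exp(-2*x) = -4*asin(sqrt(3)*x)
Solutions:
 v(x) = C1 + 4*x*asin(sqrt(3)*x) + 4*sqrt(3)*sqrt(1 - 3*x^2)/3 - sqrt(2)*exp(-2*x)/2


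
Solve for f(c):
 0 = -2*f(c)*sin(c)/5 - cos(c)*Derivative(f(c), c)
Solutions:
 f(c) = C1*cos(c)^(2/5)


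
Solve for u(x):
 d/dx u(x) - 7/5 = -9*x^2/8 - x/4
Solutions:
 u(x) = C1 - 3*x^3/8 - x^2/8 + 7*x/5


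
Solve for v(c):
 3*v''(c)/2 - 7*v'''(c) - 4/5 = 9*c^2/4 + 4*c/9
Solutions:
 v(c) = C1 + C2*c + C3*exp(3*c/14) + c^4/8 + 193*c^3/81 + 13618*c^2/405


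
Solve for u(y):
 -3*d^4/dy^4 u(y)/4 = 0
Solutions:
 u(y) = C1 + C2*y + C3*y^2 + C4*y^3


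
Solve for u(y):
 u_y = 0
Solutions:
 u(y) = C1


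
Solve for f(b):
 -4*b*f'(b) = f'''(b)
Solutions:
 f(b) = C1 + Integral(C2*airyai(-2^(2/3)*b) + C3*airybi(-2^(2/3)*b), b)


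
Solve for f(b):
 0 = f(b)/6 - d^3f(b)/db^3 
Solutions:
 f(b) = C3*exp(6^(2/3)*b/6) + (C1*sin(2^(2/3)*3^(1/6)*b/4) + C2*cos(2^(2/3)*3^(1/6)*b/4))*exp(-6^(2/3)*b/12)


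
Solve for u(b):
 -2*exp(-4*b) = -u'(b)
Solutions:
 u(b) = C1 - exp(-4*b)/2


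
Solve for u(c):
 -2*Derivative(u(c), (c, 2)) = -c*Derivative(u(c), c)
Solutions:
 u(c) = C1 + C2*erfi(c/2)


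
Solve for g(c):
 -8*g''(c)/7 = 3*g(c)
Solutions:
 g(c) = C1*sin(sqrt(42)*c/4) + C2*cos(sqrt(42)*c/4)


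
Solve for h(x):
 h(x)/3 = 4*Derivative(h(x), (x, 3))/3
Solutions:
 h(x) = C3*exp(2^(1/3)*x/2) + (C1*sin(2^(1/3)*sqrt(3)*x/4) + C2*cos(2^(1/3)*sqrt(3)*x/4))*exp(-2^(1/3)*x/4)


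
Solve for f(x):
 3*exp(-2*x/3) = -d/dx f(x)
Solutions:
 f(x) = C1 + 9*exp(-2*x/3)/2


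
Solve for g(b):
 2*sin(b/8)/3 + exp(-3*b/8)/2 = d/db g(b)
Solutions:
 g(b) = C1 - 16*cos(b/8)/3 - 4*exp(-3*b/8)/3


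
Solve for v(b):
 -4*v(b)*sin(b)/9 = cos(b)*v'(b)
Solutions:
 v(b) = C1*cos(b)^(4/9)


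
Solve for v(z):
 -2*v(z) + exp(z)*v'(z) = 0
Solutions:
 v(z) = C1*exp(-2*exp(-z))


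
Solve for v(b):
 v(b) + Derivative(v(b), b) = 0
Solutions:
 v(b) = C1*exp(-b)


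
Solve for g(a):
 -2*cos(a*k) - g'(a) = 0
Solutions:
 g(a) = C1 - 2*sin(a*k)/k


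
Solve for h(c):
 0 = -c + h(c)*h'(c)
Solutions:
 h(c) = -sqrt(C1 + c^2)
 h(c) = sqrt(C1 + c^2)


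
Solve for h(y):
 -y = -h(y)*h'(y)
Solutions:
 h(y) = -sqrt(C1 + y^2)
 h(y) = sqrt(C1 + y^2)


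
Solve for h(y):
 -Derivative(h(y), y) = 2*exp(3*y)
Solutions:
 h(y) = C1 - 2*exp(3*y)/3


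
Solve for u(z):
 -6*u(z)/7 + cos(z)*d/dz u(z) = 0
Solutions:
 u(z) = C1*(sin(z) + 1)^(3/7)/(sin(z) - 1)^(3/7)


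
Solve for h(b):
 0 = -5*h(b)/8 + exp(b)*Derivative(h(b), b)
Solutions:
 h(b) = C1*exp(-5*exp(-b)/8)


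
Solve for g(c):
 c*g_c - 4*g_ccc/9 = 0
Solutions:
 g(c) = C1 + Integral(C2*airyai(2^(1/3)*3^(2/3)*c/2) + C3*airybi(2^(1/3)*3^(2/3)*c/2), c)


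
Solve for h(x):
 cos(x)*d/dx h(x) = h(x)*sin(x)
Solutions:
 h(x) = C1/cos(x)


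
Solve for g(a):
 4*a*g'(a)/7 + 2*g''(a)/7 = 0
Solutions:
 g(a) = C1 + C2*erf(a)


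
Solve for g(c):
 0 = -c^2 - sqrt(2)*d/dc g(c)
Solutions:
 g(c) = C1 - sqrt(2)*c^3/6


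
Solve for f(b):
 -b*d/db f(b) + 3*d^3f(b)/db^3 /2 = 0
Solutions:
 f(b) = C1 + Integral(C2*airyai(2^(1/3)*3^(2/3)*b/3) + C3*airybi(2^(1/3)*3^(2/3)*b/3), b)


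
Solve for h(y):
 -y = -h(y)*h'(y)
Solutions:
 h(y) = -sqrt(C1 + y^2)
 h(y) = sqrt(C1 + y^2)


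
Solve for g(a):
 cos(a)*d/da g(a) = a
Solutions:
 g(a) = C1 + Integral(a/cos(a), a)


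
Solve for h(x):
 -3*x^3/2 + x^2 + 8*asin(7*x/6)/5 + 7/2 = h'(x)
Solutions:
 h(x) = C1 - 3*x^4/8 + x^3/3 + 8*x*asin(7*x/6)/5 + 7*x/2 + 8*sqrt(36 - 49*x^2)/35


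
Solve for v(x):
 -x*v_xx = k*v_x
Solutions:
 v(x) = C1 + x^(1 - re(k))*(C2*sin(log(x)*Abs(im(k))) + C3*cos(log(x)*im(k)))


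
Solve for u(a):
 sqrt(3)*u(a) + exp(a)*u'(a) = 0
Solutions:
 u(a) = C1*exp(sqrt(3)*exp(-a))


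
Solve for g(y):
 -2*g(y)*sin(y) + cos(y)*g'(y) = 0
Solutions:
 g(y) = C1/cos(y)^2


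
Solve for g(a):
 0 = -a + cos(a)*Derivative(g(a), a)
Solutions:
 g(a) = C1 + Integral(a/cos(a), a)


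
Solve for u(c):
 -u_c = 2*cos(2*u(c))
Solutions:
 u(c) = -asin((C1 + exp(8*c))/(C1 - exp(8*c)))/2 + pi/2
 u(c) = asin((C1 + exp(8*c))/(C1 - exp(8*c)))/2


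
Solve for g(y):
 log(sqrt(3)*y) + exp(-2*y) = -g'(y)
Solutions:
 g(y) = C1 - y*log(y) + y*(1 - log(3)/2) + exp(-2*y)/2


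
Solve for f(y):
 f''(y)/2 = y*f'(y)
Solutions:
 f(y) = C1 + C2*erfi(y)


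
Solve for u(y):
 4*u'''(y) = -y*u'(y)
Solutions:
 u(y) = C1 + Integral(C2*airyai(-2^(1/3)*y/2) + C3*airybi(-2^(1/3)*y/2), y)


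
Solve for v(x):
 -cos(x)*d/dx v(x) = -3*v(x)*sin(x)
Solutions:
 v(x) = C1/cos(x)^3


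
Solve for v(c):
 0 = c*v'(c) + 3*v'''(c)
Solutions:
 v(c) = C1 + Integral(C2*airyai(-3^(2/3)*c/3) + C3*airybi(-3^(2/3)*c/3), c)


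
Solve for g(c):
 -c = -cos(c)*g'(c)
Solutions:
 g(c) = C1 + Integral(c/cos(c), c)


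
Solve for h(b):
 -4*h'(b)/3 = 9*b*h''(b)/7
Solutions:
 h(b) = C1 + C2/b^(1/27)


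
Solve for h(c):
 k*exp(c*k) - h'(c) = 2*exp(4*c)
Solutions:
 h(c) = C1 - exp(4*c)/2 + exp(c*k)


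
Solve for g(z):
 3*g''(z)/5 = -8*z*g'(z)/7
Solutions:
 g(z) = C1 + C2*erf(2*sqrt(105)*z/21)


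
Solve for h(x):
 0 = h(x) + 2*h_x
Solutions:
 h(x) = C1*exp(-x/2)


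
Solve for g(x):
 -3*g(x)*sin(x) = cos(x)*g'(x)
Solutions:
 g(x) = C1*cos(x)^3


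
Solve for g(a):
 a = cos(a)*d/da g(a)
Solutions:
 g(a) = C1 + Integral(a/cos(a), a)


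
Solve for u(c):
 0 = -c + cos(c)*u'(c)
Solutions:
 u(c) = C1 + Integral(c/cos(c), c)


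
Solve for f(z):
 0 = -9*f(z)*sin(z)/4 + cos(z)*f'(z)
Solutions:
 f(z) = C1/cos(z)^(9/4)


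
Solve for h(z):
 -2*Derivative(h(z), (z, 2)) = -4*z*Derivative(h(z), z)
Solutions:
 h(z) = C1 + C2*erfi(z)


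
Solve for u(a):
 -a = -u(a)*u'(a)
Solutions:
 u(a) = -sqrt(C1 + a^2)
 u(a) = sqrt(C1 + a^2)


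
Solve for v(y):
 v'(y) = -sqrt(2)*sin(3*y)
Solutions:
 v(y) = C1 + sqrt(2)*cos(3*y)/3


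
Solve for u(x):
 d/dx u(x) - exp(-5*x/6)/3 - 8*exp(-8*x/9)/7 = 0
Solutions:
 u(x) = C1 - 2*exp(-5*x/6)/5 - 9*exp(-8*x/9)/7


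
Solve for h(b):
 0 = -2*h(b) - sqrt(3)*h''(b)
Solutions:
 h(b) = C1*sin(sqrt(2)*3^(3/4)*b/3) + C2*cos(sqrt(2)*3^(3/4)*b/3)


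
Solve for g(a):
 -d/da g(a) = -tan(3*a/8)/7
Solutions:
 g(a) = C1 - 8*log(cos(3*a/8))/21


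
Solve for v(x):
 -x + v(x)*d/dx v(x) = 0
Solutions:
 v(x) = -sqrt(C1 + x^2)
 v(x) = sqrt(C1 + x^2)


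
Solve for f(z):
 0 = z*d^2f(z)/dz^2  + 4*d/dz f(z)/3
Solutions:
 f(z) = C1 + C2/z^(1/3)


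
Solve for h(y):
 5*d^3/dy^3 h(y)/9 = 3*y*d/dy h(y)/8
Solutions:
 h(y) = C1 + Integral(C2*airyai(3*5^(2/3)*y/10) + C3*airybi(3*5^(2/3)*y/10), y)


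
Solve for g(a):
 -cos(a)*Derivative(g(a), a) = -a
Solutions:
 g(a) = C1 + Integral(a/cos(a), a)


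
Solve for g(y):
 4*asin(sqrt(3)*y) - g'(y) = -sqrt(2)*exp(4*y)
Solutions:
 g(y) = C1 + 4*y*asin(sqrt(3)*y) + 4*sqrt(3)*sqrt(1 - 3*y^2)/3 + sqrt(2)*exp(4*y)/4


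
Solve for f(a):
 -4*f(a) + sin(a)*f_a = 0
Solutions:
 f(a) = C1*(cos(a)^2 - 2*cos(a) + 1)/(cos(a)^2 + 2*cos(a) + 1)


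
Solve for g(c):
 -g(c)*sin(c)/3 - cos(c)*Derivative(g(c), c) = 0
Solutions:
 g(c) = C1*cos(c)^(1/3)


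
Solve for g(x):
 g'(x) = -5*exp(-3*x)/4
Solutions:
 g(x) = C1 + 5*exp(-3*x)/12


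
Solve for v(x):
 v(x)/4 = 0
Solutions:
 v(x) = 0


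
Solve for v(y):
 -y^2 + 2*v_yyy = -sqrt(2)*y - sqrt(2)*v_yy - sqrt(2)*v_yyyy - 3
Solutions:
 v(y) = C1 + C2*y + sqrt(2)*y^4/24 - y^3/2 + sqrt(2)*y^2/4 + (C3*sin(sqrt(2)*y/2) + C4*cos(sqrt(2)*y/2))*exp(-sqrt(2)*y/2)


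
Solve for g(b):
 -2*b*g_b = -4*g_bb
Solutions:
 g(b) = C1 + C2*erfi(b/2)


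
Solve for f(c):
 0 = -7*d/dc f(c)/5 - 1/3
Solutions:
 f(c) = C1 - 5*c/21


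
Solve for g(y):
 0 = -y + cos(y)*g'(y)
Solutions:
 g(y) = C1 + Integral(y/cos(y), y)


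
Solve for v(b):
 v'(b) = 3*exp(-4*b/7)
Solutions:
 v(b) = C1 - 21*exp(-4*b/7)/4


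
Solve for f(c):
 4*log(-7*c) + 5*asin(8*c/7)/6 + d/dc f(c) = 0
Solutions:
 f(c) = C1 - 4*c*log(-c) - 5*c*asin(8*c/7)/6 - 4*c*log(7) + 4*c - 5*sqrt(49 - 64*c^2)/48


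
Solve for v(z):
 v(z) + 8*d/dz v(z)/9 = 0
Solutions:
 v(z) = C1*exp(-9*z/8)


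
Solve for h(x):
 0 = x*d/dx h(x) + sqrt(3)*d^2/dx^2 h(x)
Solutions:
 h(x) = C1 + C2*erf(sqrt(2)*3^(3/4)*x/6)


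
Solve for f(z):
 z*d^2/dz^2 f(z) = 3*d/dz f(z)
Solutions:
 f(z) = C1 + C2*z^4


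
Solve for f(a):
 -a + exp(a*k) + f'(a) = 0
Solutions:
 f(a) = C1 + a^2/2 - exp(a*k)/k


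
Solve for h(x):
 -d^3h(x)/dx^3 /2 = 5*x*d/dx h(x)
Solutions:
 h(x) = C1 + Integral(C2*airyai(-10^(1/3)*x) + C3*airybi(-10^(1/3)*x), x)


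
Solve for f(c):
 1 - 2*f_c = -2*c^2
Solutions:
 f(c) = C1 + c^3/3 + c/2


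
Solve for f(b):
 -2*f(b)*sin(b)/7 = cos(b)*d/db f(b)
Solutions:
 f(b) = C1*cos(b)^(2/7)


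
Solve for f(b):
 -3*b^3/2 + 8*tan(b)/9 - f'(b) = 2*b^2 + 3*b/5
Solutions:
 f(b) = C1 - 3*b^4/8 - 2*b^3/3 - 3*b^2/10 - 8*log(cos(b))/9


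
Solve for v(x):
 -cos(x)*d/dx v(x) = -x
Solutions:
 v(x) = C1 + Integral(x/cos(x), x)


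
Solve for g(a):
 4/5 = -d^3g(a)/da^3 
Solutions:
 g(a) = C1 + C2*a + C3*a^2 - 2*a^3/15


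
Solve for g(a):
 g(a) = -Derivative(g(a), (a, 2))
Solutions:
 g(a) = C1*sin(a) + C2*cos(a)


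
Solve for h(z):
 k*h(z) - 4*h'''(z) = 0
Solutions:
 h(z) = C1*exp(2^(1/3)*k^(1/3)*z/2) + C2*exp(2^(1/3)*k^(1/3)*z*(-1 + sqrt(3)*I)/4) + C3*exp(-2^(1/3)*k^(1/3)*z*(1 + sqrt(3)*I)/4)


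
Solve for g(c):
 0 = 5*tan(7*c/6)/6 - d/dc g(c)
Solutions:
 g(c) = C1 - 5*log(cos(7*c/6))/7


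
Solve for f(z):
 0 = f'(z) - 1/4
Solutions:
 f(z) = C1 + z/4


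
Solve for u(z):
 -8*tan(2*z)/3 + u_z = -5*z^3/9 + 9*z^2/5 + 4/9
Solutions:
 u(z) = C1 - 5*z^4/36 + 3*z^3/5 + 4*z/9 - 4*log(cos(2*z))/3


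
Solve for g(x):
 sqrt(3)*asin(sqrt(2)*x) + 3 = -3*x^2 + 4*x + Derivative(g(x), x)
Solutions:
 g(x) = C1 + x^3 - 2*x^2 + 3*x + sqrt(3)*(x*asin(sqrt(2)*x) + sqrt(2)*sqrt(1 - 2*x^2)/2)


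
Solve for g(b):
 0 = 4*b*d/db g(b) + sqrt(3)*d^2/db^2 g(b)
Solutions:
 g(b) = C1 + C2*erf(sqrt(2)*3^(3/4)*b/3)


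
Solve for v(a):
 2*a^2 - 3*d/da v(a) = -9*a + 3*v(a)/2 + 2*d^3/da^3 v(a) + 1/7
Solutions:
 v(a) = C1*exp(a*(-2/(3 + sqrt(17))^(1/3) + (3 + sqrt(17))^(1/3))/4)*sin(sqrt(3)*a*(2/(3 + sqrt(17))^(1/3) + (3 + sqrt(17))^(1/3))/4) + C2*exp(a*(-2/(3 + sqrt(17))^(1/3) + (3 + sqrt(17))^(1/3))/4)*cos(sqrt(3)*a*(2/(3 + sqrt(17))^(1/3) + (3 + sqrt(17))^(1/3))/4) + C3*exp(a*(-(3 + sqrt(17))^(1/3)/2 + (3 + sqrt(17))^(-1/3))) + 4*a^2/3 + 2*a/3 - 10/7


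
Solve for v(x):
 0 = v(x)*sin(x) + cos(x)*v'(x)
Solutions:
 v(x) = C1*cos(x)


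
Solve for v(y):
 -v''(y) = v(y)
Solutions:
 v(y) = C1*sin(y) + C2*cos(y)


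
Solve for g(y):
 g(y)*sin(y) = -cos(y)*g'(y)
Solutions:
 g(y) = C1*cos(y)


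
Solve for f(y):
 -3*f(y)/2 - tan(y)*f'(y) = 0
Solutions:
 f(y) = C1/sin(y)^(3/2)


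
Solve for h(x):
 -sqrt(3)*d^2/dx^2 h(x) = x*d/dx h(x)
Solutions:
 h(x) = C1 + C2*erf(sqrt(2)*3^(3/4)*x/6)


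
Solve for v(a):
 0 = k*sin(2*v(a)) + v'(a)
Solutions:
 v(a) = pi - acos((-C1 - exp(4*a*k))/(C1 - exp(4*a*k)))/2
 v(a) = acos((-C1 - exp(4*a*k))/(C1 - exp(4*a*k)))/2


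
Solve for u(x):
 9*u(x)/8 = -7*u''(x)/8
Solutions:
 u(x) = C1*sin(3*sqrt(7)*x/7) + C2*cos(3*sqrt(7)*x/7)


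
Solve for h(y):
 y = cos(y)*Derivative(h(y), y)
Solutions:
 h(y) = C1 + Integral(y/cos(y), y)


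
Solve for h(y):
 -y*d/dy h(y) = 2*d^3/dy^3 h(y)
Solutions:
 h(y) = C1 + Integral(C2*airyai(-2^(2/3)*y/2) + C3*airybi(-2^(2/3)*y/2), y)


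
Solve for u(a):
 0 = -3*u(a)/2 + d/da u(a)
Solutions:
 u(a) = C1*exp(3*a/2)


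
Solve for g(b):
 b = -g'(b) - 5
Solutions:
 g(b) = C1 - b^2/2 - 5*b


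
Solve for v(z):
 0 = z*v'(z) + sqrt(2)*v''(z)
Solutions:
 v(z) = C1 + C2*erf(2^(1/4)*z/2)


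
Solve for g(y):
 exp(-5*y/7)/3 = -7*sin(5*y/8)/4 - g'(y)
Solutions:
 g(y) = C1 + 14*cos(5*y/8)/5 + 7*exp(-5*y/7)/15


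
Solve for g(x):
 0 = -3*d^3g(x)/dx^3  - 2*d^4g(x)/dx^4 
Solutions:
 g(x) = C1 + C2*x + C3*x^2 + C4*exp(-3*x/2)


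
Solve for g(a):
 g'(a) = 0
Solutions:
 g(a) = C1


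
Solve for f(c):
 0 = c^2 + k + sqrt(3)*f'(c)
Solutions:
 f(c) = C1 - sqrt(3)*c^3/9 - sqrt(3)*c*k/3


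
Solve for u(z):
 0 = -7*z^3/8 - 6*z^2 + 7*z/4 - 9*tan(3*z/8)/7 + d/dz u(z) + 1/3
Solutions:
 u(z) = C1 + 7*z^4/32 + 2*z^3 - 7*z^2/8 - z/3 - 24*log(cos(3*z/8))/7


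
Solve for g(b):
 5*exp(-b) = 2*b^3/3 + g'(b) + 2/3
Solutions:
 g(b) = C1 - b^4/6 - 2*b/3 - 5*exp(-b)


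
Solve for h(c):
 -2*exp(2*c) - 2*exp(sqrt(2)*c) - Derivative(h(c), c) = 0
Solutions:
 h(c) = C1 - exp(2*c) - sqrt(2)*exp(sqrt(2)*c)


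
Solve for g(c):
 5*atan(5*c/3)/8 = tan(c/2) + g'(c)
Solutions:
 g(c) = C1 + 5*c*atan(5*c/3)/8 - 3*log(25*c^2 + 9)/16 + 2*log(cos(c/2))


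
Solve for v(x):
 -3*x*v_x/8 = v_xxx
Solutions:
 v(x) = C1 + Integral(C2*airyai(-3^(1/3)*x/2) + C3*airybi(-3^(1/3)*x/2), x)


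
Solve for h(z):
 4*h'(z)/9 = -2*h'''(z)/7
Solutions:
 h(z) = C1 + C2*sin(sqrt(14)*z/3) + C3*cos(sqrt(14)*z/3)


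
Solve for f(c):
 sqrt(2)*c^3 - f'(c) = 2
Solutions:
 f(c) = C1 + sqrt(2)*c^4/4 - 2*c


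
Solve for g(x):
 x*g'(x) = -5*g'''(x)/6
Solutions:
 g(x) = C1 + Integral(C2*airyai(-5^(2/3)*6^(1/3)*x/5) + C3*airybi(-5^(2/3)*6^(1/3)*x/5), x)


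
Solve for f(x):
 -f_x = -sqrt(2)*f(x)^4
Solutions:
 f(x) = (-1/(C1 + 3*sqrt(2)*x))^(1/3)
 f(x) = (-1/(C1 + sqrt(2)*x))^(1/3)*(-3^(2/3) - 3*3^(1/6)*I)/6
 f(x) = (-1/(C1 + sqrt(2)*x))^(1/3)*(-3^(2/3) + 3*3^(1/6)*I)/6


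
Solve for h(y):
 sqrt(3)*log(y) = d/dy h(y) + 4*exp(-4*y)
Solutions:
 h(y) = C1 + sqrt(3)*y*log(y) - sqrt(3)*y + exp(-4*y)


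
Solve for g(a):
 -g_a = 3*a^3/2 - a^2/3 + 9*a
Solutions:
 g(a) = C1 - 3*a^4/8 + a^3/9 - 9*a^2/2


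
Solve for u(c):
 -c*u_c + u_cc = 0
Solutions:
 u(c) = C1 + C2*erfi(sqrt(2)*c/2)


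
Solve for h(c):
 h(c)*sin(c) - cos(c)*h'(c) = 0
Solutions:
 h(c) = C1/cos(c)


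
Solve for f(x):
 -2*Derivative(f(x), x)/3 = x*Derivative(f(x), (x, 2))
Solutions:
 f(x) = C1 + C2*x^(1/3)


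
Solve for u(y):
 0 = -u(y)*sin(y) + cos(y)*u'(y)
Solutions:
 u(y) = C1/cos(y)


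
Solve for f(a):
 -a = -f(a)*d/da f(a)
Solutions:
 f(a) = -sqrt(C1 + a^2)
 f(a) = sqrt(C1 + a^2)


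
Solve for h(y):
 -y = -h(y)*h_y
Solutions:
 h(y) = -sqrt(C1 + y^2)
 h(y) = sqrt(C1 + y^2)


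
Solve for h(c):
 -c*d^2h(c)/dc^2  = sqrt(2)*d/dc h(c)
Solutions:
 h(c) = C1 + C2*c^(1 - sqrt(2))


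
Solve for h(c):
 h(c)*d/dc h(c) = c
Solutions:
 h(c) = -sqrt(C1 + c^2)
 h(c) = sqrt(C1 + c^2)


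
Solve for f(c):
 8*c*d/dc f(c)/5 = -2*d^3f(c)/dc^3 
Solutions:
 f(c) = C1 + Integral(C2*airyai(-10^(2/3)*c/5) + C3*airybi(-10^(2/3)*c/5), c)


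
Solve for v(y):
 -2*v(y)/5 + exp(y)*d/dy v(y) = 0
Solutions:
 v(y) = C1*exp(-2*exp(-y)/5)


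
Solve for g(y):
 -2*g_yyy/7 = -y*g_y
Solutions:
 g(y) = C1 + Integral(C2*airyai(2^(2/3)*7^(1/3)*y/2) + C3*airybi(2^(2/3)*7^(1/3)*y/2), y)


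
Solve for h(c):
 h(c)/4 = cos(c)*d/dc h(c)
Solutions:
 h(c) = C1*(sin(c) + 1)^(1/8)/(sin(c) - 1)^(1/8)


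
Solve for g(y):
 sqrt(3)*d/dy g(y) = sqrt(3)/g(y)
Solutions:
 g(y) = -sqrt(C1 + 2*y)
 g(y) = sqrt(C1 + 2*y)


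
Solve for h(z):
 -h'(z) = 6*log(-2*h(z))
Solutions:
 Integral(1/(log(-_y) + log(2)), (_y, h(z)))/6 = C1 - z


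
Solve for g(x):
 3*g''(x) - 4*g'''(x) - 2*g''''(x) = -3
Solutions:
 g(x) = C1 + C2*x + C3*exp(-x*(1 + sqrt(10)/2)) + C4*exp(x*(-1 + sqrt(10)/2)) - x^2/2


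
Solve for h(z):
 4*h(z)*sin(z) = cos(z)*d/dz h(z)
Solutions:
 h(z) = C1/cos(z)^4


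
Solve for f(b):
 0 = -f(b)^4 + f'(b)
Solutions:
 f(b) = (-1/(C1 + 3*b))^(1/3)
 f(b) = (-1/(C1 + b))^(1/3)*(-3^(2/3) - 3*3^(1/6)*I)/6
 f(b) = (-1/(C1 + b))^(1/3)*(-3^(2/3) + 3*3^(1/6)*I)/6


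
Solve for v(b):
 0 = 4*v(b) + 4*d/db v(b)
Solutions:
 v(b) = C1*exp(-b)


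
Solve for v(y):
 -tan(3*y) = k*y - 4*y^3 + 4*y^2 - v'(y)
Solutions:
 v(y) = C1 + k*y^2/2 - y^4 + 4*y^3/3 - log(cos(3*y))/3


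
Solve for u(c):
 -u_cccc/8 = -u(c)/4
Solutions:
 u(c) = C1*exp(-2^(1/4)*c) + C2*exp(2^(1/4)*c) + C3*sin(2^(1/4)*c) + C4*cos(2^(1/4)*c)


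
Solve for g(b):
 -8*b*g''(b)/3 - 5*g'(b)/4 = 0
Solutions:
 g(b) = C1 + C2*b^(17/32)


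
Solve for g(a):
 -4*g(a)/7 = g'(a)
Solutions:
 g(a) = C1*exp(-4*a/7)


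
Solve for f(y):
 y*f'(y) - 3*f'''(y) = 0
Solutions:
 f(y) = C1 + Integral(C2*airyai(3^(2/3)*y/3) + C3*airybi(3^(2/3)*y/3), y)


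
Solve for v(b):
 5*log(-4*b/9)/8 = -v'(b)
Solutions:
 v(b) = C1 - 5*b*log(-b)/8 + 5*b*(-2*log(2) + 1 + 2*log(3))/8


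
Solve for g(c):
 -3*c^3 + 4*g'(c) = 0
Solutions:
 g(c) = C1 + 3*c^4/16


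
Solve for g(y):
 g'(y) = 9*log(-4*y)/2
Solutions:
 g(y) = C1 + 9*y*log(-y)/2 + y*(-9/2 + 9*log(2))


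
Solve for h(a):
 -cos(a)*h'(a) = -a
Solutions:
 h(a) = C1 + Integral(a/cos(a), a)


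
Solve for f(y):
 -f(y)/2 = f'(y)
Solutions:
 f(y) = C1*exp(-y/2)


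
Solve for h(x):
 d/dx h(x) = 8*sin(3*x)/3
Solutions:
 h(x) = C1 - 8*cos(3*x)/9


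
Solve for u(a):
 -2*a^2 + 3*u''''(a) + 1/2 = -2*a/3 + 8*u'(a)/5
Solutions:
 u(a) = C1 + C4*exp(2*15^(2/3)*a/15) - 5*a^3/12 + 5*a^2/24 + 5*a/16 + (C2*sin(3^(1/6)*5^(2/3)*a/5) + C3*cos(3^(1/6)*5^(2/3)*a/5))*exp(-15^(2/3)*a/15)


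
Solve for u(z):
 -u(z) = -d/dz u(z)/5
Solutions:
 u(z) = C1*exp(5*z)


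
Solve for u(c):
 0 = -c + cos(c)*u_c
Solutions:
 u(c) = C1 + Integral(c/cos(c), c)


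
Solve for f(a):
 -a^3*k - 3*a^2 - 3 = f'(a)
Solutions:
 f(a) = C1 - a^4*k/4 - a^3 - 3*a


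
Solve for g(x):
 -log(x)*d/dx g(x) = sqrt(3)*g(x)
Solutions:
 g(x) = C1*exp(-sqrt(3)*li(x))


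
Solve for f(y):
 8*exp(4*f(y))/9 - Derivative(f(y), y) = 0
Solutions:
 f(y) = log(-(-1/(C1 + 32*y))^(1/4)) + log(3)/2
 f(y) = log(-1/(C1 + 32*y))/4 + log(3)/2
 f(y) = log(-I*(-1/(C1 + 32*y))^(1/4)) + log(3)/2
 f(y) = log(I*(-1/(C1 + 32*y))^(1/4)) + log(3)/2


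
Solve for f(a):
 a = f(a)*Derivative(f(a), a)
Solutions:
 f(a) = -sqrt(C1 + a^2)
 f(a) = sqrt(C1 + a^2)


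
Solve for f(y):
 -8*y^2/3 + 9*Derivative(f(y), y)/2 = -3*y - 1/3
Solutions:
 f(y) = C1 + 16*y^3/81 - y^2/3 - 2*y/27


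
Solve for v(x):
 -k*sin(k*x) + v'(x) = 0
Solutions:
 v(x) = C1 - cos(k*x)


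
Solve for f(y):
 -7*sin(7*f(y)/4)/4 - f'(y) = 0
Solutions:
 7*y/4 + 2*log(cos(7*f(y)/4) - 1)/7 - 2*log(cos(7*f(y)/4) + 1)/7 = C1


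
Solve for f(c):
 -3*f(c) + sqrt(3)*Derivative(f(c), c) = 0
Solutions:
 f(c) = C1*exp(sqrt(3)*c)


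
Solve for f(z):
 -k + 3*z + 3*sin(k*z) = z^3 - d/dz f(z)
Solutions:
 f(z) = C1 + k*z + z^4/4 - 3*z^2/2 + 3*cos(k*z)/k


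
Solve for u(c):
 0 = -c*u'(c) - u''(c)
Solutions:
 u(c) = C1 + C2*erf(sqrt(2)*c/2)


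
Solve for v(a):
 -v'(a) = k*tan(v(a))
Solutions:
 v(a) = pi - asin(C1*exp(-a*k))
 v(a) = asin(C1*exp(-a*k))


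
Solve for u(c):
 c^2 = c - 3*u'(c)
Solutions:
 u(c) = C1 - c^3/9 + c^2/6


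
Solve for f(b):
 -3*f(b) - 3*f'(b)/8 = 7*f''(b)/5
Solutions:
 f(b) = (C1*sin(sqrt(26655)*b/112) + C2*cos(sqrt(26655)*b/112))*exp(-15*b/112)


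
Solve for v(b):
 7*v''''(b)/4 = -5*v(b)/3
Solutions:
 v(b) = (C1*sin(21^(3/4)*5^(1/4)*b/21) + C2*cos(21^(3/4)*5^(1/4)*b/21))*exp(-21^(3/4)*5^(1/4)*b/21) + (C3*sin(21^(3/4)*5^(1/4)*b/21) + C4*cos(21^(3/4)*5^(1/4)*b/21))*exp(21^(3/4)*5^(1/4)*b/21)


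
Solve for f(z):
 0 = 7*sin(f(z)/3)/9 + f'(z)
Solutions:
 7*z/9 + 3*log(cos(f(z)/3) - 1)/2 - 3*log(cos(f(z)/3) + 1)/2 = C1


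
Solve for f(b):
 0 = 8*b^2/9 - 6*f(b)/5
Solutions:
 f(b) = 20*b^2/27


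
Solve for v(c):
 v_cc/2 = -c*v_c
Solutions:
 v(c) = C1 + C2*erf(c)


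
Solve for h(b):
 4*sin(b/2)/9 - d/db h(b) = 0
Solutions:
 h(b) = C1 - 8*cos(b/2)/9


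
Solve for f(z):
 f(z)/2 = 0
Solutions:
 f(z) = 0


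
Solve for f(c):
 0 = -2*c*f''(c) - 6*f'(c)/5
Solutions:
 f(c) = C1 + C2*c^(2/5)


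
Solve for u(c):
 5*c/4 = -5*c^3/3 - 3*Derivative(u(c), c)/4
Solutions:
 u(c) = C1 - 5*c^4/9 - 5*c^2/6


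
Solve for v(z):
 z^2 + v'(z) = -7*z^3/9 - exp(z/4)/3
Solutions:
 v(z) = C1 - 7*z^4/36 - z^3/3 - 4*exp(z/4)/3


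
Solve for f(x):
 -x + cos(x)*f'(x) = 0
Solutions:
 f(x) = C1 + Integral(x/cos(x), x)


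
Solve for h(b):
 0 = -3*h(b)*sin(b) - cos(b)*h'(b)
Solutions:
 h(b) = C1*cos(b)^3


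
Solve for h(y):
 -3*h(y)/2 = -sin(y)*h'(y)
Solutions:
 h(y) = C1*(cos(y) - 1)^(3/4)/(cos(y) + 1)^(3/4)


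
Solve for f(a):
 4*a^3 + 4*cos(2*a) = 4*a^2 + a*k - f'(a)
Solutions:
 f(a) = C1 - a^4 + 4*a^3/3 + a^2*k/2 - 2*sin(2*a)


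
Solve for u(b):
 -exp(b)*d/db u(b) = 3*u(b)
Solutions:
 u(b) = C1*exp(3*exp(-b))


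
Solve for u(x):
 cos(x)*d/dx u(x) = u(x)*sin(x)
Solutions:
 u(x) = C1/cos(x)


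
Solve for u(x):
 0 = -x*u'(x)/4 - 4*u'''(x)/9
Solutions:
 u(x) = C1 + Integral(C2*airyai(-6^(2/3)*x/4) + C3*airybi(-6^(2/3)*x/4), x)


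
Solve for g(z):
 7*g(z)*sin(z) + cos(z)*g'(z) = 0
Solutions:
 g(z) = C1*cos(z)^7


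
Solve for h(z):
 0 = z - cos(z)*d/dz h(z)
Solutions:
 h(z) = C1 + Integral(z/cos(z), z)


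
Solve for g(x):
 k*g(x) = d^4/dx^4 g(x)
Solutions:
 g(x) = C1*exp(-k^(1/4)*x) + C2*exp(k^(1/4)*x) + C3*exp(-I*k^(1/4)*x) + C4*exp(I*k^(1/4)*x)


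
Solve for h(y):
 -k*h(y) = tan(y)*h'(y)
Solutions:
 h(y) = C1*exp(-k*log(sin(y)))


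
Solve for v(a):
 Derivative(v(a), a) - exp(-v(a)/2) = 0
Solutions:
 v(a) = 2*log(C1 + a/2)


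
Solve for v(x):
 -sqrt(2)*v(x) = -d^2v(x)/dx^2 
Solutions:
 v(x) = C1*exp(-2^(1/4)*x) + C2*exp(2^(1/4)*x)


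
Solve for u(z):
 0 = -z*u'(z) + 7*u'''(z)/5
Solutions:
 u(z) = C1 + Integral(C2*airyai(5^(1/3)*7^(2/3)*z/7) + C3*airybi(5^(1/3)*7^(2/3)*z/7), z)


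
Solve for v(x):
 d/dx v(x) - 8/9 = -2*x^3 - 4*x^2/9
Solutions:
 v(x) = C1 - x^4/2 - 4*x^3/27 + 8*x/9


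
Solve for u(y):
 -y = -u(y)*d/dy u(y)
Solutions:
 u(y) = -sqrt(C1 + y^2)
 u(y) = sqrt(C1 + y^2)


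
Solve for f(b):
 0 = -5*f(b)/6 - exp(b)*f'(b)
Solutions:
 f(b) = C1*exp(5*exp(-b)/6)


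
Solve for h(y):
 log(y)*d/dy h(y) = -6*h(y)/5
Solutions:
 h(y) = C1*exp(-6*li(y)/5)


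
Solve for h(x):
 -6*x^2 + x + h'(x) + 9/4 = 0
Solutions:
 h(x) = C1 + 2*x^3 - x^2/2 - 9*x/4


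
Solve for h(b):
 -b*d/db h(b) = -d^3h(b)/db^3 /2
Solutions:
 h(b) = C1 + Integral(C2*airyai(2^(1/3)*b) + C3*airybi(2^(1/3)*b), b)


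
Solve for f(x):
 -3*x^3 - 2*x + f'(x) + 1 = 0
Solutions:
 f(x) = C1 + 3*x^4/4 + x^2 - x


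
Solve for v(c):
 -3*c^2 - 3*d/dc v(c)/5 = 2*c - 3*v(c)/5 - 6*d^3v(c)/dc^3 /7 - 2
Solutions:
 v(c) = C1*exp(210^(1/3)*c*(210^(1/3)/(11*sqrt(15) + 45)^(1/3) + (11*sqrt(15) + 45)^(1/3))/60)*sin(3^(1/6)*70^(1/3)*c*(-3^(2/3)*(11*sqrt(15) + 45)^(1/3) + 3*70^(1/3)/(11*sqrt(15) + 45)^(1/3))/60) + C2*exp(210^(1/3)*c*(210^(1/3)/(11*sqrt(15) + 45)^(1/3) + (11*sqrt(15) + 45)^(1/3))/60)*cos(3^(1/6)*70^(1/3)*c*(-3^(2/3)*(11*sqrt(15) + 45)^(1/3) + 3*70^(1/3)/(11*sqrt(15) + 45)^(1/3))/60) + C3*exp(-210^(1/3)*c*(210^(1/3)/(11*sqrt(15) + 45)^(1/3) + (11*sqrt(15) + 45)^(1/3))/30) + 5*c^2 + 40*c/3 + 10
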